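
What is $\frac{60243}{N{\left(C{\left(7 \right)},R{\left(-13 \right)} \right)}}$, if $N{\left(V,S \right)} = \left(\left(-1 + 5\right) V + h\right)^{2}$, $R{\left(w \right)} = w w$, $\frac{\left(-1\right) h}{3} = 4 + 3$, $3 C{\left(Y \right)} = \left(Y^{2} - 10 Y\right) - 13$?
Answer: $\frac{542187}{39601} \approx 13.691$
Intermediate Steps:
$C{\left(Y \right)} = - \frac{13}{3} - \frac{10 Y}{3} + \frac{Y^{2}}{3}$ ($C{\left(Y \right)} = \frac{\left(Y^{2} - 10 Y\right) - 13}{3} = \frac{-13 + Y^{2} - 10 Y}{3} = - \frac{13}{3} - \frac{10 Y}{3} + \frac{Y^{2}}{3}$)
$h = -21$ ($h = - 3 \left(4 + 3\right) = \left(-3\right) 7 = -21$)
$R{\left(w \right)} = w^{2}$
$N{\left(V,S \right)} = \left(-21 + 4 V\right)^{2}$ ($N{\left(V,S \right)} = \left(\left(-1 + 5\right) V - 21\right)^{2} = \left(4 V - 21\right)^{2} = \left(-21 + 4 V\right)^{2}$)
$\frac{60243}{N{\left(C{\left(7 \right)},R{\left(-13 \right)} \right)}} = \frac{60243}{\left(-21 + 4 \left(- \frac{13}{3} - \frac{70}{3} + \frac{7^{2}}{3}\right)\right)^{2}} = \frac{60243}{\left(-21 + 4 \left(- \frac{13}{3} - \frac{70}{3} + \frac{1}{3} \cdot 49\right)\right)^{2}} = \frac{60243}{\left(-21 + 4 \left(- \frac{13}{3} - \frac{70}{3} + \frac{49}{3}\right)\right)^{2}} = \frac{60243}{\left(-21 + 4 \left(- \frac{34}{3}\right)\right)^{2}} = \frac{60243}{\left(-21 - \frac{136}{3}\right)^{2}} = \frac{60243}{\left(- \frac{199}{3}\right)^{2}} = \frac{60243}{\frac{39601}{9}} = 60243 \cdot \frac{9}{39601} = \frac{542187}{39601}$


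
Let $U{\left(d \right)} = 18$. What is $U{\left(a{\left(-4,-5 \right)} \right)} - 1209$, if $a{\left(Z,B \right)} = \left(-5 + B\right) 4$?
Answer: $-1191$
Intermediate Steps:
$a{\left(Z,B \right)} = -20 + 4 B$
$U{\left(a{\left(-4,-5 \right)} \right)} - 1209 = 18 - 1209 = -1191$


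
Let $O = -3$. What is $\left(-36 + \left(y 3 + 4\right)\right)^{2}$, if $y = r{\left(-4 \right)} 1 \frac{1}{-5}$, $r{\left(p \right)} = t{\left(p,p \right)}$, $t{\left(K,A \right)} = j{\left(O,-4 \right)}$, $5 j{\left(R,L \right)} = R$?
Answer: $\frac{625681}{625} \approx 1001.1$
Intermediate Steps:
$j{\left(R,L \right)} = \frac{R}{5}$
$t{\left(K,A \right)} = - \frac{3}{5}$ ($t{\left(K,A \right)} = \frac{1}{5} \left(-3\right) = - \frac{3}{5}$)
$r{\left(p \right)} = - \frac{3}{5}$
$y = \frac{3}{25}$ ($y = - \frac{3 \cdot 1 \frac{1}{-5}}{5} = - \frac{3 \cdot 1 \left(- \frac{1}{5}\right)}{5} = \left(- \frac{3}{5}\right) \left(- \frac{1}{5}\right) = \frac{3}{25} \approx 0.12$)
$\left(-36 + \left(y 3 + 4\right)\right)^{2} = \left(-36 + \left(\frac{3}{25} \cdot 3 + 4\right)\right)^{2} = \left(-36 + \left(\frac{9}{25} + 4\right)\right)^{2} = \left(-36 + \frac{109}{25}\right)^{2} = \left(- \frac{791}{25}\right)^{2} = \frac{625681}{625}$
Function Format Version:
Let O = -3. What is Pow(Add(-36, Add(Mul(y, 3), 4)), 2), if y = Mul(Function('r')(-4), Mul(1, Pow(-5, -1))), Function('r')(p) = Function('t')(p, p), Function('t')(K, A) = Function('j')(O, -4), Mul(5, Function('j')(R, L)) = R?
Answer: Rational(625681, 625) ≈ 1001.1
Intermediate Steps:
Function('j')(R, L) = Mul(Rational(1, 5), R)
Function('t')(K, A) = Rational(-3, 5) (Function('t')(K, A) = Mul(Rational(1, 5), -3) = Rational(-3, 5))
Function('r')(p) = Rational(-3, 5)
y = Rational(3, 25) (y = Mul(Rational(-3, 5), Mul(1, Pow(-5, -1))) = Mul(Rational(-3, 5), Mul(1, Rational(-1, 5))) = Mul(Rational(-3, 5), Rational(-1, 5)) = Rational(3, 25) ≈ 0.12000)
Pow(Add(-36, Add(Mul(y, 3), 4)), 2) = Pow(Add(-36, Add(Mul(Rational(3, 25), 3), 4)), 2) = Pow(Add(-36, Add(Rational(9, 25), 4)), 2) = Pow(Add(-36, Rational(109, 25)), 2) = Pow(Rational(-791, 25), 2) = Rational(625681, 625)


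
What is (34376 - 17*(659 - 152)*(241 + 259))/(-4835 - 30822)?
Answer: 4275124/35657 ≈ 119.90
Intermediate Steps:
(34376 - 17*(659 - 152)*(241 + 259))/(-4835 - 30822) = (34376 - 8619*500)/(-35657) = (34376 - 17*253500)*(-1/35657) = (34376 - 4309500)*(-1/35657) = -4275124*(-1/35657) = 4275124/35657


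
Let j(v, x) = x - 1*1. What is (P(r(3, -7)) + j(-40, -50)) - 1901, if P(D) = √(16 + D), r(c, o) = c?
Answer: -1952 + √19 ≈ -1947.6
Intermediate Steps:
j(v, x) = -1 + x (j(v, x) = x - 1 = -1 + x)
(P(r(3, -7)) + j(-40, -50)) - 1901 = (√(16 + 3) + (-1 - 50)) - 1901 = (√19 - 51) - 1901 = (-51 + √19) - 1901 = -1952 + √19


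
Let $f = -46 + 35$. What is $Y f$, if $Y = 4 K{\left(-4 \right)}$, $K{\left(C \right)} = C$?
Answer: $176$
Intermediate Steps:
$Y = -16$ ($Y = 4 \left(-4\right) = -16$)
$f = -11$
$Y f = \left(-16\right) \left(-11\right) = 176$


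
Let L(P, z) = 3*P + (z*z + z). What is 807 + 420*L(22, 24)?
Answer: 280527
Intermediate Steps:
L(P, z) = z + z² + 3*P (L(P, z) = 3*P + (z² + z) = 3*P + (z + z²) = z + z² + 3*P)
807 + 420*L(22, 24) = 807 + 420*(24 + 24² + 3*22) = 807 + 420*(24 + 576 + 66) = 807 + 420*666 = 807 + 279720 = 280527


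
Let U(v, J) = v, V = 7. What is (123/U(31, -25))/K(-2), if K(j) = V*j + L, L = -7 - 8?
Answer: -123/899 ≈ -0.13682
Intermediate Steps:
L = -15
K(j) = -15 + 7*j (K(j) = 7*j - 15 = -15 + 7*j)
(123/U(31, -25))/K(-2) = (123/31)/(-15 + 7*(-2)) = (123*(1/31))/(-15 - 14) = (123/31)/(-29) = (123/31)*(-1/29) = -123/899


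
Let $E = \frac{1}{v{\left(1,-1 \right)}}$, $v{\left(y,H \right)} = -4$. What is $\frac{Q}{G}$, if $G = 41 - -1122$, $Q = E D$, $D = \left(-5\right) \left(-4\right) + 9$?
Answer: $- \frac{29}{4652} \approx -0.0062339$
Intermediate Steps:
$E = - \frac{1}{4}$ ($E = \frac{1}{-4} = - \frac{1}{4} \approx -0.25$)
$D = 29$ ($D = 20 + 9 = 29$)
$Q = - \frac{29}{4}$ ($Q = \left(- \frac{1}{4}\right) 29 = - \frac{29}{4} \approx -7.25$)
$G = 1163$ ($G = 41 + 1122 = 1163$)
$\frac{Q}{G} = - \frac{29}{4 \cdot 1163} = \left(- \frac{29}{4}\right) \frac{1}{1163} = - \frac{29}{4652}$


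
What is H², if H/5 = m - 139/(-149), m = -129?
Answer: 9103068100/22201 ≈ 4.1003e+5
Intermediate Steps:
H = -95410/149 (H = 5*(-129 - 139/(-149)) = 5*(-129 - 139*(-1)/149) = 5*(-129 - 1*(-139/149)) = 5*(-129 + 139/149) = 5*(-19082/149) = -95410/149 ≈ -640.34)
H² = (-95410/149)² = 9103068100/22201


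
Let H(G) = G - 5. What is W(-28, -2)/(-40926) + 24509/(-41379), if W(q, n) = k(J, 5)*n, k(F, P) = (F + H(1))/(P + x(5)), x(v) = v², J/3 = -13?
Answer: -5015869769/8467384770 ≈ -0.59237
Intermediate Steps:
J = -39 (J = 3*(-13) = -39)
H(G) = -5 + G
k(F, P) = (-4 + F)/(25 + P) (k(F, P) = (F + (-5 + 1))/(P + 5²) = (F - 4)/(P + 25) = (-4 + F)/(25 + P))
W(q, n) = -43*n/30 (W(q, n) = ((-4 - 39)/(25 + 5))*n = (-43/30)*n = ((1/30)*(-43))*n = -43*n/30)
W(-28, -2)/(-40926) + 24509/(-41379) = -43/30*(-2)/(-40926) + 24509/(-41379) = (43/15)*(-1/40926) + 24509*(-1/41379) = -43/613890 - 24509/41379 = -5015869769/8467384770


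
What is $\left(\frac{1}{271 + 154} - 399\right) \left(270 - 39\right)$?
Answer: $- \frac{39171594}{425} \approx -92169.0$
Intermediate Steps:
$\left(\frac{1}{271 + 154} - 399\right) \left(270 - 39\right) = \left(\frac{1}{425} - 399\right) 231 = \left(- \frac{169574}{425}\right) 231 = - \frac{39171594}{425}$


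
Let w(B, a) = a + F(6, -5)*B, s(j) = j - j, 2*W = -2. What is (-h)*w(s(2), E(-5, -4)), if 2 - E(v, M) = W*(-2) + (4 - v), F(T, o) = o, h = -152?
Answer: -1368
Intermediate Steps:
W = -1 (W = (½)*(-2) = -1)
E(v, M) = -4 + v (E(v, M) = 2 - (-1*(-2) + (4 - v)) = 2 - (2 + (4 - v)) = 2 - (6 - v) = 2 + (-6 + v) = -4 + v)
s(j) = 0
w(B, a) = a - 5*B
(-h)*w(s(2), E(-5, -4)) = (-1*(-152))*((-4 - 5) - 5*0) = 152*(-9 + 0) = 152*(-9) = -1368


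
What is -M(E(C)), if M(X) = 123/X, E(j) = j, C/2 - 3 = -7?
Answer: 123/8 ≈ 15.375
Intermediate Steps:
C = -8 (C = 6 + 2*(-7) = 6 - 14 = -8)
-M(E(C)) = -123/(-8) = -123*(-1)/8 = -1*(-123/8) = 123/8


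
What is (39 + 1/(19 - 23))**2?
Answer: 24025/16 ≈ 1501.6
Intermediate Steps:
(39 + 1/(19 - 23))**2 = (39 + 1/(-4))**2 = (39 - 1/4)**2 = (155/4)**2 = 24025/16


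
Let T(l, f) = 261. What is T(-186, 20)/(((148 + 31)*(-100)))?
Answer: -261/17900 ≈ -0.014581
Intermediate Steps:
T(-186, 20)/(((148 + 31)*(-100))) = 261/(((148 + 31)*(-100))) = 261/((179*(-100))) = 261/(-17900) = 261*(-1/17900) = -261/17900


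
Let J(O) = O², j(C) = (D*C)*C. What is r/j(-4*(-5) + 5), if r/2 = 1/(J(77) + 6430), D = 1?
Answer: 2/7724375 ≈ 2.5892e-7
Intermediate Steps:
j(C) = C² (j(C) = (1*C)*C = C*C = C²)
r = 2/12359 (r = 2/(77² + 6430) = 2/(5929 + 6430) = 2/12359 ≈ 0.00016183)
r/j(-4*(-5) + 5) = 2/(12359*((-4*(-5) + 5)²)) = 2/(12359*((20 + 5)²)) = 2/(12359*(25²)) = (2/12359)/625 = (2/12359)*(1/625) = 2/7724375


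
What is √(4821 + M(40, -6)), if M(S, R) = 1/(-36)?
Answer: √173555/6 ≈ 69.433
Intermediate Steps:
M(S, R) = -1/36
√(4821 + M(40, -6)) = √(4821 - 1/36) = √(173555/36) = √173555/6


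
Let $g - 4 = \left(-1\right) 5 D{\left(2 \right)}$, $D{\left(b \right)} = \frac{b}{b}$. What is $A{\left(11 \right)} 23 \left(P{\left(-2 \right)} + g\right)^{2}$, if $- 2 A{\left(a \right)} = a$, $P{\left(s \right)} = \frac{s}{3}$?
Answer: $- \frac{6325}{18} \approx -351.39$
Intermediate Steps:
$P{\left(s \right)} = \frac{s}{3}$ ($P{\left(s \right)} = s \frac{1}{3} = \frac{s}{3}$)
$D{\left(b \right)} = 1$
$g = -1$ ($g = 4 + \left(-1\right) 5 \cdot 1 = 4 - 5 = -1$)
$A{\left(a \right)} = - \frac{a}{2}$
$A{\left(11 \right)} 23 \left(P{\left(-2 \right)} + g\right)^{2} = \left(- \frac{1}{2}\right) 11 \cdot 23 \left(\frac{1}{3} \left(-2\right) - 1\right)^{2} = \left(- \frac{11}{2}\right) 23 \left(- \frac{2}{3} - 1\right)^{2} = - \frac{253 \left(- \frac{5}{3}\right)^{2}}{2} = \left(- \frac{253}{2}\right) \frac{25}{9} = - \frac{6325}{18}$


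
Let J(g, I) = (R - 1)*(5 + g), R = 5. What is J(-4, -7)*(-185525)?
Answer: -742100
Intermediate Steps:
J(g, I) = 20 + 4*g (J(g, I) = (5 - 1)*(5 + g) = 4*(5 + g) = 20 + 4*g)
J(-4, -7)*(-185525) = (20 + 4*(-4))*(-185525) = (20 - 16)*(-185525) = 4*(-185525) = -742100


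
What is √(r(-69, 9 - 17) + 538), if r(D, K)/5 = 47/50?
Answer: 9*√670/10 ≈ 23.296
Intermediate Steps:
r(D, K) = 47/10 (r(D, K) = 5*(47/50) = 47/10)
√(r(-69, 9 - 17) + 538) = √(47/10 + 538) = √(5427/10) = 9*√670/10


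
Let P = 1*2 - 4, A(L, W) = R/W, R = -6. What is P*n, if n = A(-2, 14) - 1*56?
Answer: 790/7 ≈ 112.86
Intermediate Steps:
A(L, W) = -6/W
n = -395/7 (n = -6/14 - 1*56 = -6*1/14 - 56 = -3/7 - 56 = -395/7 ≈ -56.429)
P = -2 (P = 2 - 4 = -2)
P*n = -2*(-395/7) = 790/7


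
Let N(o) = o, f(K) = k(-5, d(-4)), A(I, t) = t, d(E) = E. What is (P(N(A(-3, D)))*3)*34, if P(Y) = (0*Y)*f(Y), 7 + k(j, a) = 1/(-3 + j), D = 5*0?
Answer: 0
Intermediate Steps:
D = 0
k(j, a) = -7 + 1/(-3 + j)
f(K) = -57/8 (f(K) = (22 - 7*(-5))/(-3 - 5) = (22 + 35)/(-8) = -⅛*57 = -57/8)
P(Y) = 0 (P(Y) = (0*Y)*(-57/8) = 0*(-57/8) = 0)
(P(N(A(-3, D)))*3)*34 = (0*3)*34 = 0*34 = 0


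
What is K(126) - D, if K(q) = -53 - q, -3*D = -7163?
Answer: -7700/3 ≈ -2566.7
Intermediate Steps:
D = 7163/3 (D = -1/3*(-7163) = 7163/3 ≈ 2387.7)
K(126) - D = (-53 - 1*126) - 1*7163/3 = (-53 - 126) - 7163/3 = -179 - 7163/3 = -7700/3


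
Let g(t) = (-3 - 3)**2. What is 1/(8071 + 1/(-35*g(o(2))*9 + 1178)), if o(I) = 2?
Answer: 10162/82017501 ≈ 0.00012390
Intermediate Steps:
g(t) = 36 (g(t) = (-6)**2 = 36)
1/(8071 + 1/(-35*g(o(2))*9 + 1178)) = 1/(8071 + 1/(-35*36*9 + 1178)) = 1/(8071 + 1/(-1260*9 + 1178)) = 1/(8071 + 1/(-11340 + 1178)) = 1/(8071 + 1/(-10162)) = 1/(8071 - 1/10162) = 1/(82017501/10162) = 10162/82017501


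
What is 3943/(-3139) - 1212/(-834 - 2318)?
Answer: -2155967/2473532 ≈ -0.87161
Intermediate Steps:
3943/(-3139) - 1212/(-834 - 2318) = 3943*(-1/3139) - 1212/(-3152) = -3943/3139 - 1212*(-1/3152) = -3943/3139 + 303/788 = -2155967/2473532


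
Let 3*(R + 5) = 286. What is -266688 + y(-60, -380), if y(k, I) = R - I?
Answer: -798653/3 ≈ -2.6622e+5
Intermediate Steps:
R = 271/3 (R = -5 + (1/3)*286 = -5 + 286/3 = 271/3 ≈ 90.333)
y(k, I) = 271/3 - I
-266688 + y(-60, -380) = -266688 + (271/3 - 1*(-380)) = -266688 + (271/3 + 380) = -266688 + 1411/3 = -798653/3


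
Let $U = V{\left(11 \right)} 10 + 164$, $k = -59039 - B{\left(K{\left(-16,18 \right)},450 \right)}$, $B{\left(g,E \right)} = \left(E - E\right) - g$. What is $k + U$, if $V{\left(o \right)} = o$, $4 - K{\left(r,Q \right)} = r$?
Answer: $-58745$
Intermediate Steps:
$K{\left(r,Q \right)} = 4 - r$
$B{\left(g,E \right)} = - g$ ($B{\left(g,E \right)} = 0 - g = - g$)
$k = -59019$ ($k = -59039 - - (4 - -16) = -59039 - - (4 + 16) = -59039 - \left(-1\right) 20 = -59039 - -20 = -59039 + 20 = -59019$)
$U = 274$ ($U = 11 \cdot 10 + 164 = 110 + 164 = 274$)
$k + U = -59019 + 274 = -58745$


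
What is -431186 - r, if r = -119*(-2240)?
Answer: -697746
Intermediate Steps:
r = 266560
-431186 - r = -431186 - 1*266560 = -431186 - 266560 = -697746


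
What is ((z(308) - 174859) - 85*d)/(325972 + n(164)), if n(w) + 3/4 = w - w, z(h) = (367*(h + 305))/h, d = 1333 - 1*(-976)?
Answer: -114081221/100399145 ≈ -1.1363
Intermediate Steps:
d = 2309 (d = 1333 + 976 = 2309)
z(h) = (111935 + 367*h)/h (z(h) = (367*(305 + h))/h = (111935 + 367*h)/h)
n(w) = -¾ (n(w) = -¾ + (w - w) = -¾ + 0 = -¾)
((z(308) - 174859) - 85*d)/(325972 + n(164)) = (((367 + 111935/308) - 174859) - 85*2309)/(325972 - ¾) = (((367 + 111935*(1/308)) - 174859) - 196265)/(1303885/4) = (((367 + 111935/308) - 174859) - 196265)*(4/1303885) = ((224971/308 - 174859) - 196265)*(4/1303885) = (-53631601/308 - 196265)*(4/1303885) = -114081221/308*4/1303885 = -114081221/100399145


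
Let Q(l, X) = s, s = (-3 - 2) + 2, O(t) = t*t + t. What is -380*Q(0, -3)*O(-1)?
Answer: 0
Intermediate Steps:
O(t) = t + t**2 (O(t) = t**2 + t = t + t**2)
s = -3 (s = -5 + 2 = -3)
Q(l, X) = -3
-380*Q(0, -3)*O(-1) = -(-1140)*(-(1 - 1)) = -(-1140)*(-1*0) = -(-1140)*0 = -380*0 = 0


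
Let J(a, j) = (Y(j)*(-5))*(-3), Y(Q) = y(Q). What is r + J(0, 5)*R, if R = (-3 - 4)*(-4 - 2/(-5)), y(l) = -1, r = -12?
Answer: -390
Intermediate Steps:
Y(Q) = -1
J(a, j) = -15 (J(a, j) = -1*(-5)*(-3) = 5*(-3) = -15)
R = 126/5 (R = -7*(-4 - 2*(-⅕)) = -7*(-4 + ⅖) = -7*(-18/5) = 126/5 ≈ 25.200)
r + J(0, 5)*R = -12 - 15*126/5 = -12 - 378 = -390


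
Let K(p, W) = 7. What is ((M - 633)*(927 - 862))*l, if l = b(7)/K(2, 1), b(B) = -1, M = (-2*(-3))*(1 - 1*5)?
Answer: 42705/7 ≈ 6100.7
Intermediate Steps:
M = -24 (M = 6*(1 - 5) = 6*(-4) = -24)
l = -⅐ (l = -1/7 = -1*⅐ = -⅐ ≈ -0.14286)
((M - 633)*(927 - 862))*l = ((-24 - 633)*(927 - 862))*(-⅐) = -657*65*(-⅐) = -42705*(-⅐) = 42705/7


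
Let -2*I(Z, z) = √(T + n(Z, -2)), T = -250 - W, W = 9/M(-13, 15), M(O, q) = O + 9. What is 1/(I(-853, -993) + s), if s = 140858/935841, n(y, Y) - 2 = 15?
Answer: 2109131065248/808679357848987 + 3503193509124*I*√923/808679357848987 ≈ 0.0026081 + 0.13161*I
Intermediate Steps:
M(O, q) = 9 + O
n(y, Y) = 17 (n(y, Y) = 2 + 15 = 17)
W = -9/4 (W = 9/(9 - 13) = 9/(-4) = 9*(-¼) = -9/4 ≈ -2.2500)
T = -991/4 (T = -250 - 1*(-9/4) = -250 + 9/4 = -991/4 ≈ -247.75)
I(Z, z) = -I*√923/4 (I(Z, z) = -√(-991/4 + 17)/2 = -I*√923/4)
s = 140858/935841 (s = 140858*(1/935841) = 140858/935841 ≈ 0.15051)
1/(I(-853, -993) + s) = 1/(-I*√923/4 + 140858/935841) = 1/(140858/935841 - I*√923/4)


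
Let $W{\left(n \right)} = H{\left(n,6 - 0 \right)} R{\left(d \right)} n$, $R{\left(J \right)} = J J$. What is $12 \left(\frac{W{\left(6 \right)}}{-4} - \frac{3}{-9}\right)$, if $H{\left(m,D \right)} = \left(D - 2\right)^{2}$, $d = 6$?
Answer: $-10364$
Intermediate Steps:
$R{\left(J \right)} = J^{2}$
$H{\left(m,D \right)} = \left(-2 + D\right)^{2}$
$W{\left(n \right)} = 576 n$ ($W{\left(n \right)} = \left(-2 + \left(6 - 0\right)\right)^{2} \cdot 6^{2} n = \left(-2 + \left(6 + 0\right)\right)^{2} \cdot 36 n = \left(-2 + 6\right)^{2} \cdot 36 n = 4^{2} \cdot 36 n = 16 \cdot 36 n = 576 n$)
$12 \left(\frac{W{\left(6 \right)}}{-4} - \frac{3}{-9}\right) = 12 \left(\frac{576 \cdot 6}{-4} - \frac{3}{-9}\right) = 12 \left(3456 \left(- \frac{1}{4}\right) - - \frac{1}{3}\right) = 12 \left(-864 + \frac{1}{3}\right) = 12 \left(- \frac{2591}{3}\right) = -10364$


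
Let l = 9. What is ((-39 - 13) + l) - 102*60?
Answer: -6163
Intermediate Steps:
((-39 - 13) + l) - 102*60 = ((-39 - 13) + 9) - 102*60 = (-52 + 9) - 6120 = -43 - 6120 = -6163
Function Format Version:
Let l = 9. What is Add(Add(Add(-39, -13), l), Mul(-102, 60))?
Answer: -6163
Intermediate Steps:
Add(Add(Add(-39, -13), l), Mul(-102, 60)) = Add(Add(Add(-39, -13), 9), Mul(-102, 60)) = Add(Add(-52, 9), -6120) = Add(-43, -6120) = -6163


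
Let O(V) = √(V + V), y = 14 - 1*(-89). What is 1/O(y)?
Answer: √206/206 ≈ 0.069673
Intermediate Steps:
y = 103 (y = 14 + 89 = 103)
O(V) = √2*√V (O(V) = √(2*V) = √2*√V)
1/O(y) = 1/(√2*√103) = 1/(√206) = √206/206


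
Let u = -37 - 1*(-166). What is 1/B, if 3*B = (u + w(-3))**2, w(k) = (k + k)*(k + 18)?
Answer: 1/507 ≈ 0.0019724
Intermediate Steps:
u = 129 (u = -37 + 166 = 129)
w(k) = 2*k*(18 + k) (w(k) = (2*k)*(18 + k) = 2*k*(18 + k))
B = 507 (B = (129 + 2*(-3)*(18 - 3))**2/3 = (129 + 2*(-3)*15)**2/3 = (129 - 90)**2/3 = (1/3)*39**2 = (1/3)*1521 = 507)
1/B = 1/507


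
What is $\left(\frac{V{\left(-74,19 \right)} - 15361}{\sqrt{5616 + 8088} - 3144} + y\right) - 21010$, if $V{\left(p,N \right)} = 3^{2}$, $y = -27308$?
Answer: $- \frac{1045833898}{21647} + \frac{202 \sqrt{3426}}{64941} \approx -48313.0$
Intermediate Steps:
$V{\left(p,N \right)} = 9$
$\left(\frac{V{\left(-74,19 \right)} - 15361}{\sqrt{5616 + 8088} - 3144} + y\right) - 21010 = \left(\frac{9 - 15361}{\sqrt{5616 + 8088} - 3144} - 27308\right) - 21010 = \left(- \frac{15352}{\sqrt{13704} - 3144} - 27308\right) - 21010 = \left(- \frac{15352}{2 \sqrt{3426} - 3144} - 27308\right) - 21010 = \left(- \frac{15352}{-3144 + 2 \sqrt{3426}} - 27308\right) - 21010 = \left(-27308 - \frac{15352}{-3144 + 2 \sqrt{3426}}\right) - 21010 = -48318 - \frac{15352}{-3144 + 2 \sqrt{3426}}$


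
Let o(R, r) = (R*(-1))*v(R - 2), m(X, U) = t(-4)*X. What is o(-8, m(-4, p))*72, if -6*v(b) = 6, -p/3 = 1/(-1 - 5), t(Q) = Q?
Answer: -576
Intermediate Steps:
p = ½ (p = -3/(-1 - 5) = -3/(-6) = -3*(-⅙) = ½ ≈ 0.50000)
m(X, U) = -4*X
v(b) = -1 (v(b) = -⅙*6 = -1)
o(R, r) = R (o(R, r) = (R*(-1))*(-1) = -R*(-1) = R)
o(-8, m(-4, p))*72 = -8*72 = -576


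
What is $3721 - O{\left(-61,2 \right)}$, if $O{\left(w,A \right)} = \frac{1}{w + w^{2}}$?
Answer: $\frac{13618859}{3660} \approx 3721.0$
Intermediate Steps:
$3721 - O{\left(-61,2 \right)} = 3721 - \frac{1}{\left(-61\right) \left(1 - 61\right)} = 3721 - - \frac{1}{61 \left(-60\right)} = 3721 - \left(- \frac{1}{61}\right) \left(- \frac{1}{60}\right) = 3721 - \frac{1}{3660} = \frac{13618859}{3660}$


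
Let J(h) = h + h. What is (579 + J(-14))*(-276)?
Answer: -152076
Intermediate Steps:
J(h) = 2*h
(579 + J(-14))*(-276) = (579 + 2*(-14))*(-276) = (579 - 28)*(-276) = 551*(-276) = -152076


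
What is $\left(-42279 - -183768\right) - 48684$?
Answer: $92805$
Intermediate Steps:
$\left(-42279 - -183768\right) - 48684 = \left(-42279 + 183768\right) - 48684 = 141489 - 48684 = 92805$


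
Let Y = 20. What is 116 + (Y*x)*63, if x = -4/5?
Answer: -892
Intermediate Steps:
x = -⅘ (x = -4*⅕ = -⅘ ≈ -0.80000)
116 + (Y*x)*63 = 116 + (20*(-⅘))*63 = 116 - 16*63 = 116 - 1008 = -892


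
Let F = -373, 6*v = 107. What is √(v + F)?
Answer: I*√12786/6 ≈ 18.846*I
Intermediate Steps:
v = 107/6 (v = (⅙)*107 = 107/6 ≈ 17.833)
√(v + F) = √(107/6 - 373) = √(-2131/6) = I*√12786/6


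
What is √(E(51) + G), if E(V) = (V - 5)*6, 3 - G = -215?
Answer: √494 ≈ 22.226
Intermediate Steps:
G = 218 (G = 3 - 1*(-215) = 3 + 215 = 218)
E(V) = -30 + 6*V (E(V) = (-5 + V)*6 = -30 + 6*V)
√(E(51) + G) = √((-30 + 6*51) + 218) = √((-30 + 306) + 218) = √(276 + 218) = √494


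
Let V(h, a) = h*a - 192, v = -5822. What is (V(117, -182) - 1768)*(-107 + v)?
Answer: 137872966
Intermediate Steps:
V(h, a) = -192 + a*h (V(h, a) = a*h - 192 = -192 + a*h)
(V(117, -182) - 1768)*(-107 + v) = ((-192 - 182*117) - 1768)*(-107 - 5822) = ((-192 - 21294) - 1768)*(-5929) = (-21486 - 1768)*(-5929) = -23254*(-5929) = 137872966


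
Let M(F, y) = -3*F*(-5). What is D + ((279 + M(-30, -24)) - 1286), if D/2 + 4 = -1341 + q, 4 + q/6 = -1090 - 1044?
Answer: -29803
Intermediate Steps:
M(F, y) = 15*F
q = -12828 (q = -24 + 6*(-1090 - 1044) = -24 + 6*(-2134) = -24 - 12804 = -12828)
D = -28346 (D = -8 + 2*(-1341 - 12828) = -8 + 2*(-14169) = -8 - 28338 = -28346)
D + ((279 + M(-30, -24)) - 1286) = -28346 + ((279 + 15*(-30)) - 1286) = -28346 + ((279 - 450) - 1286) = -28346 + (-171 - 1286) = -28346 - 1457 = -29803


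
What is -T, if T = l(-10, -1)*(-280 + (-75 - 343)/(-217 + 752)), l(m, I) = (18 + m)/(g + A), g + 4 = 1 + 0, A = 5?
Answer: 600872/535 ≈ 1123.1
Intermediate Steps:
g = -3 (g = -4 + (1 + 0) = -4 + 1 = -3)
l(m, I) = 9 + m/2 (l(m, I) = (18 + m)/(-3 + 5) = (18 + m)/2 = (18 + m)*(½) = 9 + m/2)
T = -600872/535 (T = (9 + (½)*(-10))*(-280 + (-75 - 343)/(-217 + 752)) = (9 - 5)*(-280 - 418/535) = 4*(-280 - 418*1/535) = 4*(-280 - 418/535) = 4*(-150218/535) = -600872/535 ≈ -1123.1)
-T = -1*(-600872/535) = 600872/535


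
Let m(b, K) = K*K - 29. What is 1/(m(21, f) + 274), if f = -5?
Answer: 1/270 ≈ 0.0037037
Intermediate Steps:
m(b, K) = -29 + K² (m(b, K) = K² - 29 = -29 + K²)
1/(m(21, f) + 274) = 1/((-29 + (-5)²) + 274) = 1/((-29 + 25) + 274) = 1/(-4 + 274) = 1/270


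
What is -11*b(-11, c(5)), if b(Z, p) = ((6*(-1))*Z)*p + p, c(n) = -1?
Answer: 737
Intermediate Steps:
b(Z, p) = p - 6*Z*p (b(Z, p) = (-6*Z)*p + p = -6*Z*p + p = p - 6*Z*p)
-11*b(-11, c(5)) = -(-11)*(1 - 6*(-11)) = -(-11)*(1 + 66) = -(-11)*67 = -11*(-67) = 737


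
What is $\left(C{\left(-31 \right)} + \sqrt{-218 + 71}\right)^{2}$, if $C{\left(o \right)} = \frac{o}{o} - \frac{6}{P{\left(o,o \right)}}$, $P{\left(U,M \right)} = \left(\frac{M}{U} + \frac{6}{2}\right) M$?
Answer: $- \frac{560843}{3844} + \frac{455 i \sqrt{3}}{31} \approx -145.9 + 25.422 i$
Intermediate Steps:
$P{\left(U,M \right)} = M \left(3 + \frac{M}{U}\right)$ ($P{\left(U,M \right)} = \left(\frac{M}{U} + 6 \cdot \frac{1}{2}\right) M = \left(\frac{M}{U} + 3\right) M = \left(3 + \frac{M}{U}\right) M = M \left(3 + \frac{M}{U}\right)$)
$C{\left(o \right)} = 1 - \frac{3}{2 o}$ ($C{\left(o \right)} = \frac{o}{o} - \frac{6}{o \frac{1}{o} \left(o + 3 o\right)} = 1 - \frac{6}{o \frac{1}{o} 4 o} = 1 - \frac{6}{4 o} = 1 - 6 \frac{1}{4 o} = 1 - \frac{3}{2 o}$)
$\left(C{\left(-31 \right)} + \sqrt{-218 + 71}\right)^{2} = \left(\frac{- \frac{3}{2} - 31}{-31} + \sqrt{-218 + 71}\right)^{2} = \left(\left(- \frac{1}{31}\right) \left(- \frac{65}{2}\right) + \sqrt{-147}\right)^{2} = \left(\frac{65}{62} + 7 i \sqrt{3}\right)^{2}$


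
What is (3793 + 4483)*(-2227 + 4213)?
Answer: 16436136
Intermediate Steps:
(3793 + 4483)*(-2227 + 4213) = 8276*1986 = 16436136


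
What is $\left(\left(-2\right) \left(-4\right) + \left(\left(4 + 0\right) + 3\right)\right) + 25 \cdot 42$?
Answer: $1065$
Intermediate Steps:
$\left(\left(-2\right) \left(-4\right) + \left(\left(4 + 0\right) + 3\right)\right) + 25 \cdot 42 = \left(8 + \left(4 + 3\right)\right) + 1050 = \left(8 + 7\right) + 1050 = 15 + 1050 = 1065$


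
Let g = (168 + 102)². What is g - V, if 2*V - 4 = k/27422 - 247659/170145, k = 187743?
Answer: 226739201803201/3110477460 ≈ 72895.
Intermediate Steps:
g = 72900 (g = 270² = 72900)
V = 14605030799/3110477460 (V = 2 + (187743/27422 - 247659/170145)/2 = 2 + (187743*(1/27422) - 247659*1/170145)/2 = 2 + (187743/27422 - 82553/56715)/2 = 2 + (½)*(8384075879/1555238730) = 2 + 8384075879/3110477460 = 14605030799/3110477460 ≈ 4.6954)
g - V = 72900 - 1*14605030799/3110477460 = 72900 - 14605030799/3110477460 = 226739201803201/3110477460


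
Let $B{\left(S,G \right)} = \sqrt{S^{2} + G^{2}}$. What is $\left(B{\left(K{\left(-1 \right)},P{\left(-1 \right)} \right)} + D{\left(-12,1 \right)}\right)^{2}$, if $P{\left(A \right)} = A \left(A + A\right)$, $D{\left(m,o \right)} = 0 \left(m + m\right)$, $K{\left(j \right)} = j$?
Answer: $5$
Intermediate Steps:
$D{\left(m,o \right)} = 0$ ($D{\left(m,o \right)} = 0 \cdot 2 m = 0$)
$P{\left(A \right)} = 2 A^{2}$ ($P{\left(A \right)} = A 2 A = 2 A^{2}$)
$B{\left(S,G \right)} = \sqrt{G^{2} + S^{2}}$
$\left(B{\left(K{\left(-1 \right)},P{\left(-1 \right)} \right)} + D{\left(-12,1 \right)}\right)^{2} = \left(\sqrt{\left(2 \left(-1\right)^{2}\right)^{2} + \left(-1\right)^{2}} + 0\right)^{2} = \left(\sqrt{\left(2 \cdot 1\right)^{2} + 1} + 0\right)^{2} = \left(\sqrt{2^{2} + 1} + 0\right)^{2} = \left(\sqrt{4 + 1} + 0\right)^{2} = \left(\sqrt{5} + 0\right)^{2} = \left(\sqrt{5}\right)^{2} = 5$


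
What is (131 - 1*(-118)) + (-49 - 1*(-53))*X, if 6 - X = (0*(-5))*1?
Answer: 273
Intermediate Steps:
X = 6 (X = 6 - 0*(-5) = 6 - 0 = 6 - 1*0 = 6 + 0 = 6)
(131 - 1*(-118)) + (-49 - 1*(-53))*X = (131 - 1*(-118)) + (-49 - 1*(-53))*6 = (131 + 118) + (-49 + 53)*6 = 249 + 4*6 = 249 + 24 = 273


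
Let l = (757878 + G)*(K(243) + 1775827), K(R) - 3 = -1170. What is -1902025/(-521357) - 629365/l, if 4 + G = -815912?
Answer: 39180912190587061/10739716156735512 ≈ 3.6482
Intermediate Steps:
G = -815916 (G = -4 - 815912 = -815916)
K(R) = -1167 (K(R) = 3 - 1170 = -1167)
l = -102997717080 (l = (757878 - 815916)*(-1167 + 1775827) = -58038*1774660 = -102997717080)
-1902025/(-521357) - 629365/l = -1902025/(-521357) - 629365/(-102997717080) = -1902025*(-1/521357) - 629365*(-1/102997717080) = 1902025/521357 + 125873/20599543416 = 39180912190587061/10739716156735512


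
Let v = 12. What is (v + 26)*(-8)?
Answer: -304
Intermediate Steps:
(v + 26)*(-8) = (12 + 26)*(-8) = 38*(-8) = -304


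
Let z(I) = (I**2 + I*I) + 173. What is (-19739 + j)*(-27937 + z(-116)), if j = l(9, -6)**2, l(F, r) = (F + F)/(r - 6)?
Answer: 16815711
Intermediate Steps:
l(F, r) = 2*F/(-6 + r) (l(F, r) = (2*F)/(-6 + r) = 2*F/(-6 + r))
j = 9/4 (j = (2*9/(-6 - 6))**2 = (2*9/(-12))**2 = (2*9*(-1/12))**2 = (-3/2)**2 = 9/4 ≈ 2.2500)
z(I) = 173 + 2*I**2 (z(I) = (I**2 + I**2) + 173 = 2*I**2 + 173 = 173 + 2*I**2)
(-19739 + j)*(-27937 + z(-116)) = (-19739 + 9/4)*(-27937 + (173 + 2*(-116)**2)) = -78947*(-27937 + (173 + 2*13456))/4 = -78947*(-27937 + (173 + 26912))/4 = -78947*(-27937 + 27085)/4 = -78947/4*(-852) = 16815711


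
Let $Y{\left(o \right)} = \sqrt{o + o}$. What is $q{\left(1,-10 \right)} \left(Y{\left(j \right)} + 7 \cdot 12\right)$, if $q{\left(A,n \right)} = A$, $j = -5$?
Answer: $84 + i \sqrt{10} \approx 84.0 + 3.1623 i$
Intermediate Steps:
$Y{\left(o \right)} = \sqrt{2} \sqrt{o}$ ($Y{\left(o \right)} = \sqrt{2 o} = \sqrt{2} \sqrt{o}$)
$q{\left(1,-10 \right)} \left(Y{\left(j \right)} + 7 \cdot 12\right) = 1 \left(\sqrt{2} \sqrt{-5} + 7 \cdot 12\right) = 1 \left(\sqrt{2} i \sqrt{5} + 84\right) = 1 \left(i \sqrt{10} + 84\right) = 1 \left(84 + i \sqrt{10}\right) = 84 + i \sqrt{10}$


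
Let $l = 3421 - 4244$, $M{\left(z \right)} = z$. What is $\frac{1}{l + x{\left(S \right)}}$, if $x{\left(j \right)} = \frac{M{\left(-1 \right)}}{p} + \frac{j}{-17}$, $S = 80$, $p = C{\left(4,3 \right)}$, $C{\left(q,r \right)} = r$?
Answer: $- \frac{51}{42230} \approx -0.0012077$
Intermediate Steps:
$p = 3$
$x{\left(j \right)} = - \frac{1}{3} - \frac{j}{17}$ ($x{\left(j \right)} = - \frac{1}{3} + \frac{j}{-17} = \left(-1\right) \frac{1}{3} + j \left(- \frac{1}{17}\right) = - \frac{1}{3} - \frac{j}{17}$)
$l = -823$ ($l = 3421 - 4244 = -823$)
$\frac{1}{l + x{\left(S \right)}} = \frac{1}{-823 - \frac{257}{51}} = \frac{1}{- \frac{42230}{51}} = - \frac{51}{42230}$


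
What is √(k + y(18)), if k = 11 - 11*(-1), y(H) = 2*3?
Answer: 2*√7 ≈ 5.2915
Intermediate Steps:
y(H) = 6
k = 22 (k = 11 + 11 = 22)
√(k + y(18)) = √(22 + 6) = √28 = 2*√7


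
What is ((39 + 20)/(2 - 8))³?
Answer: -205379/216 ≈ -950.83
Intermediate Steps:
((39 + 20)/(2 - 8))³ = (59/(-6))³ = (59*(-⅙))³ = (-59/6)³ = -205379/216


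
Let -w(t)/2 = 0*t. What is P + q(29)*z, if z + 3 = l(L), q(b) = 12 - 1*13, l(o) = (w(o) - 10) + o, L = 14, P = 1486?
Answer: 1485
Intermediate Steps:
w(t) = 0 (w(t) = -0*t = -2*0 = 0)
l(o) = -10 + o (l(o) = (0 - 10) + o = -10 + o)
q(b) = -1 (q(b) = 12 - 13 = -1)
z = 1 (z = -3 + (-10 + 14) = -3 + 4 = 1)
P + q(29)*z = 1486 - 1*1 = 1486 - 1 = 1485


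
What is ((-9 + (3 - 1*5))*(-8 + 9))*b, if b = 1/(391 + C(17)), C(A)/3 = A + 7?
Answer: -11/463 ≈ -0.023758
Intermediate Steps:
C(A) = 21 + 3*A (C(A) = 3*(A + 7) = 3*(7 + A) = 21 + 3*A)
b = 1/463 (b = 1/(391 + (21 + 3*17)) = 1/(391 + (21 + 51)) = 1/(391 + 72) = 1/463 ≈ 0.0021598)
((-9 + (3 - 1*5))*(-8 + 9))*b = ((-9 + (3 - 1*5))*(-8 + 9))*(1/463) = ((-9 + (3 - 5))*1)*(1/463) = ((-9 - 2)*1)*(1/463) = -11*1*(1/463) = -11*1/463 = -11/463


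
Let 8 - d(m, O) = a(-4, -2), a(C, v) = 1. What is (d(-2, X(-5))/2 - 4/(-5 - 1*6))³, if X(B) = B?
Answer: 614125/10648 ≈ 57.675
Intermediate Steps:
d(m, O) = 7 (d(m, O) = 8 - 1*1 = 8 - 1 = 7)
(d(-2, X(-5))/2 - 4/(-5 - 1*6))³ = (7/2 - 4/(-5 - 1*6))³ = (7*(½) - 4/(-5 - 6))³ = (7/2 - 4/(-11))³ = (7/2 - 4*(-1/11))³ = (7/2 + 4/11)³ = (85/22)³ = 614125/10648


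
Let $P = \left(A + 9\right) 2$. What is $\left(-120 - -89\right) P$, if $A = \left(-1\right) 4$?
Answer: $-310$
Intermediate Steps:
$A = -4$
$P = 10$ ($P = \left(-4 + 9\right) 2 = 5 \cdot 2 = 10$)
$\left(-120 - -89\right) P = \left(-120 - -89\right) 10 = \left(-120 + 89\right) 10 = \left(-31\right) 10 = -310$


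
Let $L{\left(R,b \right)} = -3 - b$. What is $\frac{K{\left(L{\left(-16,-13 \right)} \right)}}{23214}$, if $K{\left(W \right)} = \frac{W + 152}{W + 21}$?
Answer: $\frac{27}{119939} \approx 0.00022511$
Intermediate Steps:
$K{\left(W \right)} = \frac{152 + W}{21 + W}$
$\frac{K{\left(L{\left(-16,-13 \right)} \right)}}{23214} = \frac{\frac{1}{21 - -10} \left(152 - -10\right)}{23214} = \frac{152 + \left(-3 + 13\right)}{21 + \left(-3 + 13\right)} \frac{1}{23214} = \frac{152 + 10}{21 + 10} \cdot \frac{1}{23214} = \frac{1}{31} \cdot 162 \cdot \frac{1}{23214} = \frac{162}{31} \cdot \frac{1}{23214} = \frac{27}{119939}$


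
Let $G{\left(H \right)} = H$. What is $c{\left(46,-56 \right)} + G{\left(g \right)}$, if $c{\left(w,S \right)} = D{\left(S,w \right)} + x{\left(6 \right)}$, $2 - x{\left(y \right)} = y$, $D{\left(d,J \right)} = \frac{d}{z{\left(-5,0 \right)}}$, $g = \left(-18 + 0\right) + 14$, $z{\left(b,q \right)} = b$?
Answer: $\frac{16}{5} \approx 3.2$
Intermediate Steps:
$g = -4$ ($g = -18 + 14 = -4$)
$D{\left(d,J \right)} = - \frac{d}{5}$ ($D{\left(d,J \right)} = \frac{d}{-5} = d \left(- \frac{1}{5}\right) = - \frac{d}{5}$)
$x{\left(y \right)} = 2 - y$
$c{\left(w,S \right)} = -4 - \frac{S}{5}$ ($c{\left(w,S \right)} = - \frac{S}{5} + \left(2 - 6\right) = - \frac{S}{5} - 4 = -4 - \frac{S}{5}$)
$c{\left(46,-56 \right)} + G{\left(g \right)} = \left(-4 - - \frac{56}{5}\right) - 4 = \left(-4 + \frac{56}{5}\right) - 4 = \frac{36}{5} - 4 = \frac{16}{5}$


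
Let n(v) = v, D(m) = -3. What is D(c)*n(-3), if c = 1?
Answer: 9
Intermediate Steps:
D(c)*n(-3) = -3*(-3) = 9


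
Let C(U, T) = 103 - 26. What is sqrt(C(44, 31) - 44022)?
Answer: I*sqrt(43945) ≈ 209.63*I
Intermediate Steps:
C(U, T) = 77
sqrt(C(44, 31) - 44022) = sqrt(77 - 44022) = sqrt(-43945) = I*sqrt(43945)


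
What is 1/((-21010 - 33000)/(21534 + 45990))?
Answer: -33762/27005 ≈ -1.2502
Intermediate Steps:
1/((-21010 - 33000)/(21534 + 45990)) = 1/(-54010/67524) = 1/(-54010*1/67524) = 1/(-27005/33762) = -33762/27005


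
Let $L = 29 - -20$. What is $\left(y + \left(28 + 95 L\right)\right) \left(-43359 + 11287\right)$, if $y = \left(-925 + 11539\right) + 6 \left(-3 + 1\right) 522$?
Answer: $-289706376$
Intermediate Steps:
$L = 49$ ($L = 29 + 20 = 49$)
$y = 4350$ ($y = 10614 + 6 \left(-2\right) 522 = 10614 - 6264 = 4350$)
$\left(y + \left(28 + 95 L\right)\right) \left(-43359 + 11287\right) = \left(4350 + \left(28 + 95 \cdot 49\right)\right) \left(-43359 + 11287\right) = \left(4350 + \left(28 + 4655\right)\right) \left(-32072\right) = \left(4350 + 4683\right) \left(-32072\right) = 9033 \left(-32072\right) = -289706376$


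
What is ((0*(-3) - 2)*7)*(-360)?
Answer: 5040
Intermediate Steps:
((0*(-3) - 2)*7)*(-360) = ((0 - 2)*7)*(-360) = -2*7*(-360) = -14*(-360) = 5040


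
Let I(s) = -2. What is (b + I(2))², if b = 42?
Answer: 1600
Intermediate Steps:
(b + I(2))² = (42 - 2)² = 40² = 1600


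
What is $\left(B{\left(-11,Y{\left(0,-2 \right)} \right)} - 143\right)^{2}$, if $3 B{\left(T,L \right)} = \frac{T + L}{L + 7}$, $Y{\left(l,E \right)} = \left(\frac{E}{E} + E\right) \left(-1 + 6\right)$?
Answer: $\frac{190969}{9} \approx 21219.0$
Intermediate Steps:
$Y{\left(l,E \right)} = 5 + 5 E$ ($Y{\left(l,E \right)} = \left(1 + E\right) 5 = 5 + 5 E$)
$B{\left(T,L \right)} = \frac{L + T}{3 \left(7 + L\right)}$ ($B{\left(T,L \right)} = \frac{\left(T + L\right) \frac{1}{L + 7}}{3} = \frac{\left(L + T\right) \frac{1}{7 + L}}{3} = \frac{\frac{1}{7 + L} \left(L + T\right)}{3} = \frac{L + T}{3 \left(7 + L\right)}$)
$\left(B{\left(-11,Y{\left(0,-2 \right)} \right)} - 143\right)^{2} = \left(\frac{\left(5 + 5 \left(-2\right)\right) - 11}{3 \left(7 + \left(5 + 5 \left(-2\right)\right)\right)} - 143\right)^{2} = \left(\frac{\left(5 - 10\right) - 11}{3 \left(7 + \left(5 - 10\right)\right)} - 143\right)^{2} = \left(\frac{-5 - 11}{3 \left(7 - 5\right)} - 143\right)^{2} = \left(\frac{1}{3} \cdot \frac{1}{2} \left(-16\right) - 143\right)^{2} = \left(- \frac{8}{3} - 143\right)^{2} = \left(- \frac{437}{3}\right)^{2} = \frac{190969}{9}$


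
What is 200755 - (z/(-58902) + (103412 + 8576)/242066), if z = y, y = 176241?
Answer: 477072548590565/2376361922 ≈ 2.0076e+5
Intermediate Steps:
z = 176241
200755 - (z/(-58902) + (103412 + 8576)/242066) = 200755 - (176241/(-58902) + (103412 + 8576)/242066) = 200755 - (176241*(-1/58902) + 111988*(1/242066)) = 200755 - (-58747/19634 + 55994/121033) = 200755 - 1*(-6010939455/2376361922) = 200755 + 6010939455/2376361922 = 477072548590565/2376361922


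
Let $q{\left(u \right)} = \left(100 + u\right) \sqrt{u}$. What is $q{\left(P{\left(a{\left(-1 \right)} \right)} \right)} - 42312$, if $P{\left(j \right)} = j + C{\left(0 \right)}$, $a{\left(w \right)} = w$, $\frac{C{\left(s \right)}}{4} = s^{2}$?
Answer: $-42312 + 99 i \approx -42312.0 + 99.0 i$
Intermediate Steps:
$C{\left(s \right)} = 4 s^{2}$
$P{\left(j \right)} = j$ ($P{\left(j \right)} = j + 4 \cdot 0^{2} = j + 4 \cdot 0 = j + 0 = j$)
$q{\left(u \right)} = \sqrt{u} \left(100 + u\right)$
$q{\left(P{\left(a{\left(-1 \right)} \right)} \right)} - 42312 = \sqrt{-1} \left(100 - 1\right) - 42312 = i 99 - 42312 = 99 i - 42312 = -42312 + 99 i$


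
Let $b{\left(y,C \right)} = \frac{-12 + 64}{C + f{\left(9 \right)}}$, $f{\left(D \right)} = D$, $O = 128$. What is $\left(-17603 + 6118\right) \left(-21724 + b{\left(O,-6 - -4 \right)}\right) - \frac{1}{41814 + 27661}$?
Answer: $\frac{2475442116857}{9925} \approx 2.4941 \cdot 10^{8}$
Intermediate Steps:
$b{\left(y,C \right)} = \frac{52}{9 + C}$ ($b{\left(y,C \right)} = \frac{-12 + 64}{C + 9} = \frac{52}{9 + C}$)
$\left(-17603 + 6118\right) \left(-21724 + b{\left(O,-6 - -4 \right)}\right) - \frac{1}{41814 + 27661} = \left(-17603 + 6118\right) \left(-21724 + \frac{52}{9 - 2}\right) - \frac{1}{41814 + 27661} = - 11485 \left(-21724 + \frac{52}{9 + \left(-6 + 4\right)}\right) - \frac{1}{69475} = - 11485 \left(-21724 + \frac{52}{9 - 2}\right) - \frac{1}{69475} = - 11485 \left(-21724 + \frac{52}{7}\right) - \frac{1}{69475} = \left(-11485\right) \left(- \frac{152016}{7}\right) - \frac{1}{69475} = \frac{1745903760}{7} - \frac{1}{69475} = \frac{2475442116857}{9925}$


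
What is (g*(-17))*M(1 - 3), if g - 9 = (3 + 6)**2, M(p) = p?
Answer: 3060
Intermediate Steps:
g = 90 (g = 9 + (3 + 6)**2 = 9 + 9**2 = 9 + 81 = 90)
(g*(-17))*M(1 - 3) = (90*(-17))*(1 - 3) = -1530*(-2) = 3060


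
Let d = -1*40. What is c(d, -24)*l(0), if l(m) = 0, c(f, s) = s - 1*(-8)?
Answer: 0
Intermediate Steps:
d = -40
c(f, s) = 8 + s (c(f, s) = s + 8 = 8 + s)
c(d, -24)*l(0) = (8 - 24)*0 = -16*0 = 0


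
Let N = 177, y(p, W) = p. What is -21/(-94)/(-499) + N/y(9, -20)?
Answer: 2767391/140718 ≈ 19.666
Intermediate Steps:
-21/(-94)/(-499) + N/y(9, -20) = -21/(-94)/(-499) + 177/9 = -21*(-1/94)*(-1/499) + 177*(⅑) = (21/94)*(-1/499) + 59/3 = -21/46906 + 59/3 = 2767391/140718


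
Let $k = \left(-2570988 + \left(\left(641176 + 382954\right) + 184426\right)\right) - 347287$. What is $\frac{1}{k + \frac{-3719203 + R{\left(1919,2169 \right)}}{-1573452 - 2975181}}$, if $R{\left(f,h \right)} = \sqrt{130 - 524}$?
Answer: $- \frac{17687087741849644446}{30239935505008705591083085} + \frac{4548633 i \sqrt{394}}{60479871010017411182166170} \approx -5.8489 \cdot 10^{-7} + 1.4929 \cdot 10^{-18} i$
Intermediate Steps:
$R{\left(f,h \right)} = i \sqrt{394}$ ($R{\left(f,h \right)} = \sqrt{-394} = i \sqrt{394}$)
$k = -1709719$ ($k = \left(-2570988 + \left(1024130 + 184426\right)\right) - 347287 = \left(-2570988 + 1208556\right) - 347287 = -1362432 - 347287 = -1709719$)
$\frac{1}{k + \frac{-3719203 + R{\left(1919,2169 \right)}}{-1573452 - 2975181}} = \frac{1}{-1709719 + \frac{-3719203 + i \sqrt{394}}{-1573452 - 2975181}} = \frac{1}{-1709719 + \frac{-3719203 + i \sqrt{394}}{-4548633}} = \frac{1}{-1709719 + \left(-3719203 + i \sqrt{394}\right) \left(- \frac{1}{4548633}\right)} = \frac{1}{-1709719 + \left(\frac{3719203}{4548633} - \frac{i \sqrt{394}}{4548633}\right)} = \frac{1}{- \frac{7776880544924}{4548633} - \frac{i \sqrt{394}}{4548633}}$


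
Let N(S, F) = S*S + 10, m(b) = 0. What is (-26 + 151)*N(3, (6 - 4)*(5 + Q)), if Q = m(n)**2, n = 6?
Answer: 2375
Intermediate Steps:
Q = 0 (Q = 0**2 = 0)
N(S, F) = 10 + S**2 (N(S, F) = S**2 + 10 = 10 + S**2)
(-26 + 151)*N(3, (6 - 4)*(5 + Q)) = (-26 + 151)*(10 + 3**2) = 125*(10 + 9) = 125*19 = 2375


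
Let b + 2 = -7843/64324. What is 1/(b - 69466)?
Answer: -64324/4468467475 ≈ -1.4395e-5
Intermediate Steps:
b = -136491/64324 (b = -2 - 7843/64324 = -136491/64324 ≈ -2.1219)
1/(b - 69466) = 1/(-136491/64324 - 69466) = 1/(-4468467475/64324) = -64324/4468467475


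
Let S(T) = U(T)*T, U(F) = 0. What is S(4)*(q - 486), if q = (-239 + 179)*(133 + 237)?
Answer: 0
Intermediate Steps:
q = -22200 (q = -60*370 = -22200)
S(T) = 0 (S(T) = 0*T = 0)
S(4)*(q - 486) = 0*(-22200 - 486) = 0*(-22686) = 0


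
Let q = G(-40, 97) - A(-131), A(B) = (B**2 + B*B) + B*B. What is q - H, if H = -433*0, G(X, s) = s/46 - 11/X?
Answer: -47362167/920 ≈ -51481.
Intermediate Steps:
G(X, s) = -11/X + s/46 (G(X, s) = s*(1/46) - 11/X = s/46 - 11/X = -11/X + s/46)
A(B) = 3*B**2 (A(B) = (B**2 + B**2) + B**2 = 2*B**2 + B**2 = 3*B**2)
H = 0
q = -47362167/920 (q = (-11/(-40) + (1/46)*97) - 3*(-131)**2 = (-11*(-1/40) + 97/46) - 3*17161 = (11/40 + 97/46) - 1*51483 = 2193/920 - 51483 = -47362167/920 ≈ -51481.)
q - H = -47362167/920 - 1*0 = -47362167/920 + 0 = -47362167/920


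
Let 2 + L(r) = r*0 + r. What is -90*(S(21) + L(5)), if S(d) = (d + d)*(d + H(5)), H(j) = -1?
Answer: -75870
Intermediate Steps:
L(r) = -2 + r (L(r) = -2 + (r*0 + r) = -2 + (0 + r) = -2 + r)
S(d) = 2*d*(-1 + d) (S(d) = (d + d)*(d - 1) = (2*d)*(-1 + d) = 2*d*(-1 + d))
-90*(S(21) + L(5)) = -90*(2*21*(-1 + 21) + (-2 + 5)) = -90*(2*21*20 + 3) = -90*(840 + 3) = -90*843 = -75870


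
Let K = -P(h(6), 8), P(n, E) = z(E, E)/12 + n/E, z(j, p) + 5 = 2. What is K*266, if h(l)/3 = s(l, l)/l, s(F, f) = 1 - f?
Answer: 1197/8 ≈ 149.63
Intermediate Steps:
z(j, p) = -3 (z(j, p) = -5 + 2 = -3)
h(l) = 3*(1 - l)/l (h(l) = 3*((1 - l)/l) = 3*(1 - l)/l)
P(n, E) = -¼ + n/E (P(n, E) = -3/12 + n/E = -3*1/12 + n/E = -¼ + n/E)
K = 9/16 (K = -((-3 + 3/6) - ¼*8)/8 = -((-3 + 3*(⅙)) - 2)/8 = -((-3 + ½) - 2)/8 = -(-5/2 - 2)/8 = -(-9)/(8*2) = -1*(-9/16) = 9/16 ≈ 0.56250)
K*266 = (9/16)*266 = 1197/8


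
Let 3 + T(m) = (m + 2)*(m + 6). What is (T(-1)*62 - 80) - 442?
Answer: -398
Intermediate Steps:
T(m) = -3 + (2 + m)*(6 + m) (T(m) = -3 + (m + 2)*(m + 6) = -3 + (2 + m)*(6 + m))
(T(-1)*62 - 80) - 442 = ((9 + (-1)² + 8*(-1))*62 - 80) - 442 = ((9 + 1 - 8)*62 - 80) - 442 = (2*62 - 80) - 442 = (124 - 80) - 442 = 44 - 442 = -398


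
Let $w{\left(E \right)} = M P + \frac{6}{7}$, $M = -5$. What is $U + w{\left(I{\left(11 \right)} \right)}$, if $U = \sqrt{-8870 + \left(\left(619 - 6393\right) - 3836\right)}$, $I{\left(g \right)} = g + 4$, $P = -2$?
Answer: $\frac{76}{7} + 4 i \sqrt{1155} \approx 10.857 + 135.94 i$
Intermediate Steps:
$I{\left(g \right)} = 4 + g$
$w{\left(E \right)} = \frac{76}{7}$ ($w{\left(E \right)} = \left(-5\right) \left(-2\right) + \frac{6}{7} = 10 + 6 \cdot \frac{1}{7} = 10 + \frac{6}{7} = \frac{76}{7}$)
$U = 4 i \sqrt{1155}$ ($U = \sqrt{-8870 - 9610} = \sqrt{-18480} = 4 i \sqrt{1155} \approx 135.94 i$)
$U + w{\left(I{\left(11 \right)} \right)} = 4 i \sqrt{1155} + \frac{76}{7} = \frac{76}{7} + 4 i \sqrt{1155}$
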